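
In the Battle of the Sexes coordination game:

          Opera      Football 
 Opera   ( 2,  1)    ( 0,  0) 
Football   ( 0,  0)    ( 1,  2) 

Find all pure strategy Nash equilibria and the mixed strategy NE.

Pure NE: (Opera, Opera) and (Football, Football); Mixed NE: p = 0.6667, q = 0.3333

Work:
Check pure NE:
(Opera, Opera): (2, 1) - no unilateral deviation beneficial
(Football, Football): (1, 2) - no unilateral deviation beneficial
Mixed NE: P1 plays Opera with p = 0.6667, P2 plays Opera with q = 0.3333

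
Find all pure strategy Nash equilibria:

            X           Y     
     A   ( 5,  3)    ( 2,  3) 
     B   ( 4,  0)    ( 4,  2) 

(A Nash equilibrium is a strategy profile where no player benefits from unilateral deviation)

Nash equilibrium: (A, X), (B, Y)

Work:
Best responses:
  P1 vs X: payoffs [5, 4] → best response A (payoff 5)
  P1 vs Y: payoffs [2, 4] → best response B (payoff 4)
  P2 vs A: payoffs [3, 3] → best response X/Y (payoff 3)
  P2 vs B: payoffs [0, 2] → best response Y (payoff 2)
Mutual best responses: (A,X), (B,Y) → Nash equilibria.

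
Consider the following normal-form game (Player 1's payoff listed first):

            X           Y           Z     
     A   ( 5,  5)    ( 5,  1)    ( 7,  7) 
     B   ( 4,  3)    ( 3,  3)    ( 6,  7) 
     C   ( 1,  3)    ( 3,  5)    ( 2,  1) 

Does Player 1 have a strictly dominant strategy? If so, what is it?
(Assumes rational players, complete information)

Yes, Player 1's strictly dominant strategy is A

Work:
A strategy strictly dominates another if it gives a strictly higher payoff against every opponent action. Compare each pair of P1's strategies column-by-column:
  A vs B: [5 vs 4, 5 vs 3, 7 vs 6] → A strictly dominates B
  A vs C: [5 vs 1, 5 vs 3, 7 vs 2] → A strictly dominates C
  B vs A: [4 vs 5, 3 vs 5, 6 vs 7] → B does not strictly dominate A (column X: 4 ≤ 5)
  B vs C: [4 vs 1, 3 vs 3, 6 vs 2] → B does not strictly dominate C (column Y: 3 ≤ 3)
  C vs A: [1 vs 5, 3 vs 5, 2 vs 7] → C does not strictly dominate A (column X: 1 ≤ 5)
  C vs B: [1 vs 4, 3 vs 3, 2 vs 6] → C does not strictly dominate B (column X: 1 ≤ 4)
A strictly dominates every other strategy → strictly dominant.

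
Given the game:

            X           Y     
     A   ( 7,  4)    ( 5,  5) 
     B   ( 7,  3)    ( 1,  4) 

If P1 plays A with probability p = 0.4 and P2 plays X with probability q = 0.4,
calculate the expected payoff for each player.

E[P1] = 4.36, E[P2] = 4.0

Work:
E[P1] = p·q·π₁(A,X) + p·(1-q)·π₁(A,Y) + (1-p)·q·π₁(B,X) + (1-p)·(1-q)·π₁(B,Y)
= 0.4·0.4·7 + 0.4·0.6·5 + 0.6·0.4·7 + 0.6·0.6·1
= 4.36

E[P2] = 4.0 (similar calculation)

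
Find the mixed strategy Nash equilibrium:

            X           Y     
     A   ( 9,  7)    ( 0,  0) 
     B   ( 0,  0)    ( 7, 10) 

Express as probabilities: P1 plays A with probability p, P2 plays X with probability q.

p = 0.5882, q = 0.4375

Work:
Find probabilities that make opponent indifferent:
P2 chooses q to make P1 indifferent between A and B
P1 chooses p to make P2 indifferent between X and Y
Mixed NE: P1 plays (A: 0.5882, B: 0.4118), P2 plays (X: 0.4375, Y: 0.5625)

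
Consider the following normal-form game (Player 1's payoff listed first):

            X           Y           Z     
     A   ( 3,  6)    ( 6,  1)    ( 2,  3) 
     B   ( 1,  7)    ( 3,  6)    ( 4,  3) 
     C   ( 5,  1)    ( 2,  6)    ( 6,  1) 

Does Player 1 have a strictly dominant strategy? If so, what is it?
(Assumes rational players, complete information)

No strictly dominant strategy exists for Player 1

Work:
A strategy strictly dominates another if it gives a strictly higher payoff against every opponent action. Compare each pair of P1's strategies column-by-column:
  A vs B: [3 vs 1, 6 vs 3, 2 vs 4] → A does not strictly dominate B (column Z: 2 ≤ 4)
  A vs C: [3 vs 5, 6 vs 2, 2 vs 6] → A does not strictly dominate C (column X: 3 ≤ 5)
  B vs A: [1 vs 3, 3 vs 6, 4 vs 2] → B does not strictly dominate A (column X: 1 ≤ 3)
  B vs C: [1 vs 5, 3 vs 2, 4 vs 6] → B does not strictly dominate C (column X: 1 ≤ 5)
  C vs A: [5 vs 3, 2 vs 6, 6 vs 2] → C does not strictly dominate A (column Y: 2 ≤ 6)
  C vs B: [5 vs 1, 2 vs 3, 6 vs 4] → C does not strictly dominate B (column Y: 2 ≤ 3)
No single strategy strictly dominates all others → no strictly dominant strategy.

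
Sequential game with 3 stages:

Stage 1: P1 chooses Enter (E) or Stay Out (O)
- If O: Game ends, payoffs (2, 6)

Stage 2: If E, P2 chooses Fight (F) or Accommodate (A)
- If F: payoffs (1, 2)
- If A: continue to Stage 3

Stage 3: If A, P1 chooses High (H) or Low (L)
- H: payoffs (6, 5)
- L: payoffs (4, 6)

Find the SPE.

SPE: (E, A, H); Outcome (6, 5)

Work:
Stage 3: P1 chooses H (6 vs 4)
Stage 2: P2: F->2, A->5 (anticipating H). Choose A
Stage 1: P1: O->2, E->6 (anticipating A, H). Choose E
SPE path: E -> A -> H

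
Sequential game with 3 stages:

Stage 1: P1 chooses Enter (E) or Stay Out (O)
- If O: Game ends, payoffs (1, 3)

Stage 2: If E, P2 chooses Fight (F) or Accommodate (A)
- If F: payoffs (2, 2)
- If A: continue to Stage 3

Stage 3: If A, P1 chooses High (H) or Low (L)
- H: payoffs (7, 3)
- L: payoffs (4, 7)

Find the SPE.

SPE: (E, A, H); Outcome (7, 3)

Work:
Stage 3: P1 chooses H (7 vs 4)
Stage 2: P2: F->2, A->3 (anticipating H). Choose A
Stage 1: P1: O->1, E->7 (anticipating A, H). Choose E
SPE path: E -> A -> H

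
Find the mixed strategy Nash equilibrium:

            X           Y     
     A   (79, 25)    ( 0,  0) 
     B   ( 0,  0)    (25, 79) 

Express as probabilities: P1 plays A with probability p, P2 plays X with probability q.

p = 0.7596, q = 0.2404

Work:
Find probabilities that make opponent indifferent:
P2 chooses q to make P1 indifferent between A and B
P1 chooses p to make P2 indifferent between X and Y
Mixed NE: P1 plays (A: 0.7596, B: 0.2404), P2 plays (X: 0.2404, Y: 0.7596)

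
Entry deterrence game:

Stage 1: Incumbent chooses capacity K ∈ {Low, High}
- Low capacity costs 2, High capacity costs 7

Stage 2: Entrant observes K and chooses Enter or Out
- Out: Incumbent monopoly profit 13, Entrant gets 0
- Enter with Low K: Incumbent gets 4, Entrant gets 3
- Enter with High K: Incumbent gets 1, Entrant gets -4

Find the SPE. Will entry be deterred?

SPE: (High, Enter|Low, Out|High); Entry deterred. Incumbent net profit = 6

Work:
After Low K: Entrant enters (3 > 0)
After High K: Entrant stays out (-4 < 0)
Incumbent: Low → 4−2=2, High → 13−7=6
Incumbent chooses High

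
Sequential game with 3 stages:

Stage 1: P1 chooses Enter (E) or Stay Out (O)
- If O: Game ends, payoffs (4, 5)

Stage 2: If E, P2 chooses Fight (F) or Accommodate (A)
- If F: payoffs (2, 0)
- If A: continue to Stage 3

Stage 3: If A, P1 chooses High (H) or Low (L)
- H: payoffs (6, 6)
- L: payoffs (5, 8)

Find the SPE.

SPE: (E, A, H); Outcome (6, 6)

Work:
Stage 3: P1 chooses H (6 vs 5)
Stage 2: P2: F->0, A->6 (anticipating H). Choose A
Stage 1: P1: O->4, E->6 (anticipating A, H). Choose E
SPE path: E -> A -> H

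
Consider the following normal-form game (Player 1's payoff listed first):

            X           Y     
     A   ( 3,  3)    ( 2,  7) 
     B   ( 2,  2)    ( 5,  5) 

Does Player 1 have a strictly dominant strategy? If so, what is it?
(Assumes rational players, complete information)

No strictly dominant strategy exists for Player 1

Work:
A strategy strictly dominates another if it gives a strictly higher payoff against every opponent action. Compare each pair of P1's strategies column-by-column:
  A vs B: [3 vs 2, 2 vs 5] → A does not strictly dominate B (column Y: 2 ≤ 5)
  B vs A: [2 vs 3, 5 vs 2] → B does not strictly dominate A (column X: 2 ≤ 3)
No single strategy strictly dominates all others → no strictly dominant strategy.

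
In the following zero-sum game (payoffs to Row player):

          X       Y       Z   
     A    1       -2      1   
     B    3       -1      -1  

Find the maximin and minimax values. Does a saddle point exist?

Maximin = -1, Minimax = -1, Saddle: True

Work:
Row minimums: [-2, -1] → maximin = -1
Column maximums: [3, -1, 1] → minimax = -1
Saddle point exists! Game value = -1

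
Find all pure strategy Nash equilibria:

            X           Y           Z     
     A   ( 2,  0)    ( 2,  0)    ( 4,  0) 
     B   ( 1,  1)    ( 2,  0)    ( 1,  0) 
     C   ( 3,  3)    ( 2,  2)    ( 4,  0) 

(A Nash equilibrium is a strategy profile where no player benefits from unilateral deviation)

Nash equilibrium: (A, Y), (A, Z), (C, X)

Work:
Best responses:
  P1 vs X: payoffs [2, 1, 3] → best response C (payoff 3)
  P1 vs Y: payoffs [2, 2, 2] → best response A/B/C (payoff 2)
  P1 vs Z: payoffs [4, 1, 4] → best response A/C (payoff 4)
  P2 vs A: payoffs [0, 0, 0] → best response X/Y/Z (payoff 0)
  P2 vs B: payoffs [1, 0, 0] → best response X (payoff 1)
  P2 vs C: payoffs [3, 2, 0] → best response X (payoff 3)
Mutual best responses: (A,Y), (A,Z), (C,X) → Nash equilibria.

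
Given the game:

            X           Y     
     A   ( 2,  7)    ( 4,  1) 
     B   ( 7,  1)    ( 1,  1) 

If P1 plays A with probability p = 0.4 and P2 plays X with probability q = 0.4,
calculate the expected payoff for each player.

E[P1] = 3.32, E[P2] = 1.96

Work:
E[P1] = p·q·π₁(A,X) + p·(1-q)·π₁(A,Y) + (1-p)·q·π₁(B,X) + (1-p)·(1-q)·π₁(B,Y)
= 0.4·0.4·2 + 0.4·0.6·4 + 0.6·0.4·7 + 0.6·0.6·1
= 3.32

E[P2] = 1.96 (similar calculation)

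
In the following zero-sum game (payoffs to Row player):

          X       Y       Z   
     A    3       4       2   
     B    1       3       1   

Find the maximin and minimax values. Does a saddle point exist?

Maximin = 2, Minimax = 2, Saddle: True

Work:
Row minimums: [2, 1] → maximin = 2
Column maximums: [3, 4, 2] → minimax = 2
Saddle point exists! Game value = 2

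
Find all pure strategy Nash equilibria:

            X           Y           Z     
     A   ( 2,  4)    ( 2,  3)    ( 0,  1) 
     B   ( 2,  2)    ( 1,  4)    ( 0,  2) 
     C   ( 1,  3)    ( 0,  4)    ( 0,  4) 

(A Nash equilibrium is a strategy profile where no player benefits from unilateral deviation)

Nash equilibrium: (A, X), (C, Z)

Work:
Best responses:
  P1 vs X: payoffs [2, 2, 1] → best response A/B (payoff 2)
  P1 vs Y: payoffs [2, 1, 0] → best response A (payoff 2)
  P1 vs Z: payoffs [0, 0, 0] → best response A/B/C (payoff 0)
  P2 vs A: payoffs [4, 3, 1] → best response X (payoff 4)
  P2 vs B: payoffs [2, 4, 2] → best response Y (payoff 4)
  P2 vs C: payoffs [3, 4, 4] → best response Y/Z (payoff 4)
Mutual best responses: (A,X), (C,Z) → Nash equilibria.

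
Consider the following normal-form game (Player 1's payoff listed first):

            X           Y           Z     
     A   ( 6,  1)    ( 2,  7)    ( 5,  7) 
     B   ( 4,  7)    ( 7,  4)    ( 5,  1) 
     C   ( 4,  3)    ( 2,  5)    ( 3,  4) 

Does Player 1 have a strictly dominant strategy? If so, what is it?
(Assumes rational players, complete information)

No strictly dominant strategy exists for Player 1

Work:
A strategy strictly dominates another if it gives a strictly higher payoff against every opponent action. Compare each pair of P1's strategies column-by-column:
  A vs B: [6 vs 4, 2 vs 7, 5 vs 5] → A does not strictly dominate B (column Y: 2 ≤ 7)
  A vs C: [6 vs 4, 2 vs 2, 5 vs 3] → A does not strictly dominate C (column Y: 2 ≤ 2)
  B vs A: [4 vs 6, 7 vs 2, 5 vs 5] → B does not strictly dominate A (column X: 4 ≤ 6)
  B vs C: [4 vs 4, 7 vs 2, 5 vs 3] → B does not strictly dominate C (column X: 4 ≤ 4)
  C vs A: [4 vs 6, 2 vs 2, 3 vs 5] → C does not strictly dominate A (column X: 4 ≤ 6)
  C vs B: [4 vs 4, 2 vs 7, 3 vs 5] → C does not strictly dominate B (column X: 4 ≤ 4)
No single strategy strictly dominates all others → no strictly dominant strategy.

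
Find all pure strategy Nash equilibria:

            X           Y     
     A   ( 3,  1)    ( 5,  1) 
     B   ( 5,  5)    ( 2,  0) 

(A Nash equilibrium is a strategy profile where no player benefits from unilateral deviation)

Nash equilibrium: (A, Y), (B, X)

Work:
Best responses:
  P1 vs X: payoffs [3, 5] → best response B (payoff 5)
  P1 vs Y: payoffs [5, 2] → best response A (payoff 5)
  P2 vs A: payoffs [1, 1] → best response X/Y (payoff 1)
  P2 vs B: payoffs [5, 0] → best response X (payoff 5)
Mutual best responses: (A,Y), (B,X) → Nash equilibria.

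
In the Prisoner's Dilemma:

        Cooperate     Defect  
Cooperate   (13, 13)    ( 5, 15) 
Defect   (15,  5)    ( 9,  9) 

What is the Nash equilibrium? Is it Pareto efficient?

(Defect, Defect) is NE; not Pareto efficient

Work:
Defect dominates Cooperate for both players:
If P2 cooperates: Defect (15) > Cooperate (13)
If P2 defects: Defect (9) > Cooperate (5)
NE: (Defect, Defect) with payoff (9, 9)
But (Cooperate, Cooperate) = (13, 13) Pareto dominates (9, 9)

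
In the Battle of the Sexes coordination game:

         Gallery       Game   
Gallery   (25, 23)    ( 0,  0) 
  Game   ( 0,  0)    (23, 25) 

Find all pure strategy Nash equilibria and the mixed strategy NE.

Pure NE: (Gallery, Gallery) and (Game, Game); Mixed NE: p = 0.5208, q = 0.4792

Work:
Check pure NE:
(Gallery, Gallery): (25, 23) - no unilateral deviation beneficial
(Game, Game): (23, 25) - no unilateral deviation beneficial
Mixed NE: P1 plays Gallery with p = 0.5208, P2 plays Gallery with q = 0.4792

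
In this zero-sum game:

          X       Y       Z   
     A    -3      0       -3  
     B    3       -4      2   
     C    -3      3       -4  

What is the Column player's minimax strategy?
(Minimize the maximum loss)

Column should play Z, value = 2

Work:
Column player minimizes Row's maximum payoff:
Column X: max payoff to Row = 3
Column Y: max payoff to Row = 3
Column Z: max payoff to Row = 2
Minimum is 2, achieved by column Z.
Minimax strategy: Z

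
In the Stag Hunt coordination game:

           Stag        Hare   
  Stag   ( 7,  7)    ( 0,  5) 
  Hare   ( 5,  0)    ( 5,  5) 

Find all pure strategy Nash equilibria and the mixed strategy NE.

Pure NE: (Stag, Stag) and (Hare, Hare); Mixed NE: p = 0.7143, q = 0.7143

Work:
Check pure NE:
(Stag, Stag): (7, 7) - no unilateral deviation beneficial
(Hare, Hare): (5, 5) - no unilateral deviation beneficial
Mixed NE: P1 plays Stag with p = 0.7143, P2 plays Stag with q = 0.7143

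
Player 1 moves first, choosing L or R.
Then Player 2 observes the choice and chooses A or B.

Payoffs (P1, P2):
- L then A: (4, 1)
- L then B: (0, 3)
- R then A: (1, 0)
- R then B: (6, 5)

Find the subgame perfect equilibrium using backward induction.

P1 plays R, P2 plays B after L and B after R; Payoff (6, 5)

Work:
Backward induction:
After L: P2 chooses B → P1 gets 0
After R: P2 chooses B → P1 gets 6
P1 chooses R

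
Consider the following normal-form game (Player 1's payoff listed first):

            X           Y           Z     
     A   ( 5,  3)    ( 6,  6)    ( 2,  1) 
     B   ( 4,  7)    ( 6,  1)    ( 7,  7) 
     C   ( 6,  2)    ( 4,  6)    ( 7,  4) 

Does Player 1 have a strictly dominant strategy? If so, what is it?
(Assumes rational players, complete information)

No strictly dominant strategy exists for Player 1

Work:
A strategy strictly dominates another if it gives a strictly higher payoff against every opponent action. Compare each pair of P1's strategies column-by-column:
  A vs B: [5 vs 4, 6 vs 6, 2 vs 7] → A does not strictly dominate B (column Y: 6 ≤ 6)
  A vs C: [5 vs 6, 6 vs 4, 2 vs 7] → A does not strictly dominate C (column X: 5 ≤ 6)
  B vs A: [4 vs 5, 6 vs 6, 7 vs 2] → B does not strictly dominate A (column X: 4 ≤ 5)
  B vs C: [4 vs 6, 6 vs 4, 7 vs 7] → B does not strictly dominate C (column X: 4 ≤ 6)
  C vs A: [6 vs 5, 4 vs 6, 7 vs 2] → C does not strictly dominate A (column Y: 4 ≤ 6)
  C vs B: [6 vs 4, 4 vs 6, 7 vs 7] → C does not strictly dominate B (column Y: 4 ≤ 6)
No single strategy strictly dominates all others → no strictly dominant strategy.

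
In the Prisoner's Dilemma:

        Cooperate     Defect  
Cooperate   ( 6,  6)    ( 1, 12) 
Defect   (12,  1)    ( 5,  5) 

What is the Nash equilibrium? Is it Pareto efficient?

(Defect, Defect) is NE; not Pareto efficient

Work:
Defect dominates Cooperate for both players:
If P2 cooperates: Defect (12) > Cooperate (6)
If P2 defects: Defect (5) > Cooperate (1)
NE: (Defect, Defect) with payoff (5, 5)
But (Cooperate, Cooperate) = (6, 6) Pareto dominates (5, 5)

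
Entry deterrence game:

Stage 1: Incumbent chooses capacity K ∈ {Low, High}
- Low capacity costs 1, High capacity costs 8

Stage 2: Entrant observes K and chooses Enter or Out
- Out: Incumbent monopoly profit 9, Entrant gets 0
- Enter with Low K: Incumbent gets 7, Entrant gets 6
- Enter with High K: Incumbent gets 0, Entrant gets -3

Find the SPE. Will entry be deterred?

SPE: (Low, Enter|Low, Out|High); Entry not deterred. Incumbent net profit = 6, Entrant gets 6

Work:
After Low K: Entrant enters (6 > 0)
After High K: Entrant stays out (-3 < 0)
Incumbent: Low → 7−1=6, High → 9−8=1
Incumbent chooses Low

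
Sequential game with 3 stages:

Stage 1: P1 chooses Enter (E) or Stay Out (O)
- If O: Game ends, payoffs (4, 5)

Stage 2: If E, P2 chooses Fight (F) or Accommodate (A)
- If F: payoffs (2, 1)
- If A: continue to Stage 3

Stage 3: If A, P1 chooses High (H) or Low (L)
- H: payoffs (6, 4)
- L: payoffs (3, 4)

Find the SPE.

SPE: (E, A, H); Outcome (6, 4)

Work:
Stage 3: P1 chooses H (6 vs 3)
Stage 2: P2: F->1, A->4 (anticipating H). Choose A
Stage 1: P1: O->4, E->6 (anticipating A, H). Choose E
SPE path: E -> A -> H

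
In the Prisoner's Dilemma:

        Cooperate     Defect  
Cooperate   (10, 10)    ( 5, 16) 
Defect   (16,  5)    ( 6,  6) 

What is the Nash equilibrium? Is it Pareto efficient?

(Defect, Defect) is NE; not Pareto efficient

Work:
Defect dominates Cooperate for both players:
If P2 cooperates: Defect (16) > Cooperate (10)
If P2 defects: Defect (6) > Cooperate (5)
NE: (Defect, Defect) with payoff (6, 6)
But (Cooperate, Cooperate) = (10, 10) Pareto dominates (6, 6)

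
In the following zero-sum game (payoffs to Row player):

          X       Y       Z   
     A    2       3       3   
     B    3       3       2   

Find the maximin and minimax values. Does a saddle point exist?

Maximin = 2, Minimax = 3, Saddle: False

Work:
Row minimums: [2, 2] → maximin = 2
Column maximums: [3, 3, 3] → minimax = 3
No saddle point (maximin ≠ minimax). Mixed strategy needed.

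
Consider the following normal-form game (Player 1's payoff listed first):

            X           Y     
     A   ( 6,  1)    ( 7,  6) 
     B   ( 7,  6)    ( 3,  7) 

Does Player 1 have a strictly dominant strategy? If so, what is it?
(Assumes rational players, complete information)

No strictly dominant strategy exists for Player 1

Work:
A strategy strictly dominates another if it gives a strictly higher payoff against every opponent action. Compare each pair of P1's strategies column-by-column:
  A vs B: [6 vs 7, 7 vs 3] → A does not strictly dominate B (column X: 6 ≤ 7)
  B vs A: [7 vs 6, 3 vs 7] → B does not strictly dominate A (column Y: 3 ≤ 7)
No single strategy strictly dominates all others → no strictly dominant strategy.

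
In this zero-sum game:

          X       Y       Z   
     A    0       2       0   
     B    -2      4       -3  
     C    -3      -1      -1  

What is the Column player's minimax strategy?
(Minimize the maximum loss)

Column should play X or Z (all achieve the minimum), value = 0

Work:
Column player minimizes Row's maximum payoff:
Column X: max payoff to Row = 0
Column Y: max payoff to Row = 4
Column Z: max payoff to Row = 0
Minimum is 0, achieved by columns X, Z (tied).
Each of X or Z is a minimax strategy.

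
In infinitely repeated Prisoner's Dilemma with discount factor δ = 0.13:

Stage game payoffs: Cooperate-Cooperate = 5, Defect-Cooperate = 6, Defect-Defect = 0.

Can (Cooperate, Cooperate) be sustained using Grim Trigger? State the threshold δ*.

δ* = 0.1667; since δ = 0.13 < 0.1667, cooperation cannot be sustained

Work:
For Grim Trigger:
Cooperate forever: 5/(1-δ)
Defect then punished: 6 + 0·δ/(1-δ)
Need: 5/(1-δ) ≥ 6 + 0·δ/(1-δ)
Solving: δ ≥ (T-R)/(T-P) = (6-5)/(6-0) = 0.1667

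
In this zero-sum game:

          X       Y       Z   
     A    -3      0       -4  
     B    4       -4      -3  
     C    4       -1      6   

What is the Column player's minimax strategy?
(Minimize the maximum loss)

Column should play Y, value = 0

Work:
Column player minimizes Row's maximum payoff:
Column X: max payoff to Row = 4
Column Y: max payoff to Row = 0
Column Z: max payoff to Row = 6
Minimum is 0, achieved by column Y.
Minimax strategy: Y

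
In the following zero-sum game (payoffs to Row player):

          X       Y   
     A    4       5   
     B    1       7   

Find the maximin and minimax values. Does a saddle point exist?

Maximin = 4, Minimax = 4, Saddle: True

Work:
Row minimums: [4, 1] → maximin = 4
Column maximums: [4, 7] → minimax = 4
Saddle point exists! Game value = 4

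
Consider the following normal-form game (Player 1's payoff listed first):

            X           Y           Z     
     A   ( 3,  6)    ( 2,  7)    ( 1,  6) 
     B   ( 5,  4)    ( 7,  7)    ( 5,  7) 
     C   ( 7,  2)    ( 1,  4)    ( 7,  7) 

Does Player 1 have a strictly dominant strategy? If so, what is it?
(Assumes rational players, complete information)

No strictly dominant strategy exists for Player 1

Work:
A strategy strictly dominates another if it gives a strictly higher payoff against every opponent action. Compare each pair of P1's strategies column-by-column:
  A vs B: [3 vs 5, 2 vs 7, 1 vs 5] → A does not strictly dominate B (column X: 3 ≤ 5)
  A vs C: [3 vs 7, 2 vs 1, 1 vs 7] → A does not strictly dominate C (column X: 3 ≤ 7)
  B vs A: [5 vs 3, 7 vs 2, 5 vs 1] → B strictly dominates A
  B vs C: [5 vs 7, 7 vs 1, 5 vs 7] → B does not strictly dominate C (column X: 5 ≤ 7)
  C vs A: [7 vs 3, 1 vs 2, 7 vs 1] → C does not strictly dominate A (column Y: 1 ≤ 2)
  C vs B: [7 vs 5, 1 vs 7, 7 vs 5] → C does not strictly dominate B (column Y: 1 ≤ 7)
No single strategy strictly dominates all others → no strictly dominant strategy.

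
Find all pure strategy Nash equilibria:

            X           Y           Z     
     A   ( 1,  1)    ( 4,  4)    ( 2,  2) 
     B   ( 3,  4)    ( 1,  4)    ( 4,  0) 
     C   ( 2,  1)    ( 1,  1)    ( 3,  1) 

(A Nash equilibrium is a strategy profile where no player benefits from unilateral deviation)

Nash equilibrium: (A, Y), (B, X)

Work:
Best responses:
  P1 vs X: payoffs [1, 3, 2] → best response B (payoff 3)
  P1 vs Y: payoffs [4, 1, 1] → best response A (payoff 4)
  P1 vs Z: payoffs [2, 4, 3] → best response B (payoff 4)
  P2 vs A: payoffs [1, 4, 2] → best response Y (payoff 4)
  P2 vs B: payoffs [4, 4, 0] → best response X/Y (payoff 4)
  P2 vs C: payoffs [1, 1, 1] → best response X/Y/Z (payoff 1)
Mutual best responses: (A,Y), (B,X) → Nash equilibria.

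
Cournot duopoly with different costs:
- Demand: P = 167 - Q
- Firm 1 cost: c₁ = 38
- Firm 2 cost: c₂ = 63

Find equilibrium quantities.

q₁* = 51.33, q₂* = 26.33

Work:
Reaction: q₁ = (167 - 38 - q₂)/2
Reaction: q₂ = (167 - 63 - q₁)/2
Solve simultaneously:
q₁* = (167 - 2×38 + 63)/3 = 51.33
q₂* = (167 - 2×63 + 38)/3 = 26.33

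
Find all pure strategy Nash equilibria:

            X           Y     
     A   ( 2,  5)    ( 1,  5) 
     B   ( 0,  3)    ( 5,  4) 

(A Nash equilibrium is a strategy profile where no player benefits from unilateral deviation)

Nash equilibrium: (A, X), (B, Y)

Work:
Best responses:
  P1 vs X: payoffs [2, 0] → best response A (payoff 2)
  P1 vs Y: payoffs [1, 5] → best response B (payoff 5)
  P2 vs A: payoffs [5, 5] → best response X/Y (payoff 5)
  P2 vs B: payoffs [3, 4] → best response Y (payoff 4)
Mutual best responses: (A,X), (B,Y) → Nash equilibria.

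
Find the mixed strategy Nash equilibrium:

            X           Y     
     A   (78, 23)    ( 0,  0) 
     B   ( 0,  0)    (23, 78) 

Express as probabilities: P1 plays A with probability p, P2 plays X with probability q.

p = 0.7723, q = 0.2277

Work:
Find probabilities that make opponent indifferent:
P2 chooses q to make P1 indifferent between A and B
P1 chooses p to make P2 indifferent between X and Y
Mixed NE: P1 plays (A: 0.7723, B: 0.2277), P2 plays (X: 0.2277, Y: 0.7723)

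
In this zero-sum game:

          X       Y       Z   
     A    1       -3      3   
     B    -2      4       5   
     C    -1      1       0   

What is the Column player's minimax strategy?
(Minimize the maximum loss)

Column should play X, value = 1

Work:
Column player minimizes Row's maximum payoff:
Column X: max payoff to Row = 1
Column Y: max payoff to Row = 4
Column Z: max payoff to Row = 5
Minimum is 1, achieved by column X.
Minimax strategy: X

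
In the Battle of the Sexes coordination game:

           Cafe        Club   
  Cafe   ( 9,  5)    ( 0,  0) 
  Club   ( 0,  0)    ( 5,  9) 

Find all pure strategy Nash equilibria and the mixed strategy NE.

Pure NE: (Cafe, Cafe) and (Club, Club); Mixed NE: p = 0.6429, q = 0.3571

Work:
Check pure NE:
(Cafe, Cafe): (9, 5) - no unilateral deviation beneficial
(Club, Club): (5, 9) - no unilateral deviation beneficial
Mixed NE: P1 plays Cafe with p = 0.6429, P2 plays Cafe with q = 0.3571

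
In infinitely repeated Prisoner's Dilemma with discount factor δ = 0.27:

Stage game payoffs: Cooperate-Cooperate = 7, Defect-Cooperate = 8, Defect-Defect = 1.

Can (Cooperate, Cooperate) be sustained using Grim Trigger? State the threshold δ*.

δ* = 0.1429; since δ = 0.27 ≥ 0.1429, cooperation can be sustained

Work:
For Grim Trigger:
Cooperate forever: 7/(1-δ)
Defect then punished: 8 + 1·δ/(1-δ)
Need: 7/(1-δ) ≥ 8 + 1·δ/(1-δ)
Solving: δ ≥ (T-R)/(T-P) = (8-7)/(8-1) = 0.1429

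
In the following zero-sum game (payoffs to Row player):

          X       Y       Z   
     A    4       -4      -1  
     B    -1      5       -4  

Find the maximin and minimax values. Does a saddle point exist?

Maximin = -4, Minimax = -1, Saddle: False

Work:
Row minimums: [-4, -4] → maximin = -4
Column maximums: [4, 5, -1] → minimax = -1
No saddle point (maximin ≠ minimax). Mixed strategy needed.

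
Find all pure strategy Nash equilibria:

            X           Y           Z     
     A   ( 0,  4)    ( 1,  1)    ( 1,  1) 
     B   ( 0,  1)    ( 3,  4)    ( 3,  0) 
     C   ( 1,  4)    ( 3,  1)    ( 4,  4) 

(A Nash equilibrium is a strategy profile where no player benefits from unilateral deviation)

Nash equilibrium: (B, Y), (C, X), (C, Z)

Work:
Best responses:
  P1 vs X: payoffs [0, 0, 1] → best response C (payoff 1)
  P1 vs Y: payoffs [1, 3, 3] → best response B/C (payoff 3)
  P1 vs Z: payoffs [1, 3, 4] → best response C (payoff 4)
  P2 vs A: payoffs [4, 1, 1] → best response X (payoff 4)
  P2 vs B: payoffs [1, 4, 0] → best response Y (payoff 4)
  P2 vs C: payoffs [4, 1, 4] → best response X/Z (payoff 4)
Mutual best responses: (B,Y), (C,X), (C,Z) → Nash equilibria.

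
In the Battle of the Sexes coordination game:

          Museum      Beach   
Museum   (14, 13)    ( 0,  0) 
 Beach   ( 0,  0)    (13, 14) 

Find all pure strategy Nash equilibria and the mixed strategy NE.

Pure NE: (Museum, Museum) and (Beach, Beach); Mixed NE: p = 0.5185, q = 0.4815

Work:
Check pure NE:
(Museum, Museum): (14, 13) - no unilateral deviation beneficial
(Beach, Beach): (13, 14) - no unilateral deviation beneficial
Mixed NE: P1 plays Museum with p = 0.5185, P2 plays Museum with q = 0.4815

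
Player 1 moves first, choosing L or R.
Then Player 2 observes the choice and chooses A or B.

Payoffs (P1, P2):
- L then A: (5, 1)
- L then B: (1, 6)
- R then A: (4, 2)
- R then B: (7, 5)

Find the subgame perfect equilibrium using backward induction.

P1 plays R, P2 plays B after L and B after R; Payoff (7, 5)

Work:
Backward induction:
After L: P2 chooses B → P1 gets 1
After R: P2 chooses B → P1 gets 7
P1 chooses R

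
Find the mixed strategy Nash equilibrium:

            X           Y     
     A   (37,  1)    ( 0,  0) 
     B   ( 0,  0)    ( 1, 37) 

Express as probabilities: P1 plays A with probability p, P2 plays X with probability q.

p = 0.9737, q = 0.0263

Work:
Find probabilities that make opponent indifferent:
P2 chooses q to make P1 indifferent between A and B
P1 chooses p to make P2 indifferent between X and Y
Mixed NE: P1 plays (A: 0.9737, B: 0.0263), P2 plays (X: 0.0263, Y: 0.9737)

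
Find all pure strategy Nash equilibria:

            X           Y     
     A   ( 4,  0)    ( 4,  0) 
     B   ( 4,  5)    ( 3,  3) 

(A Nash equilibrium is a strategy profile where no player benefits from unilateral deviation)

Nash equilibrium: (A, X), (A, Y), (B, X)

Work:
Best responses:
  P1 vs X: payoffs [4, 4] → best response A/B (payoff 4)
  P1 vs Y: payoffs [4, 3] → best response A (payoff 4)
  P2 vs A: payoffs [0, 0] → best response X/Y (payoff 0)
  P2 vs B: payoffs [5, 3] → best response X (payoff 5)
Mutual best responses: (A,X), (A,Y), (B,X) → Nash equilibria.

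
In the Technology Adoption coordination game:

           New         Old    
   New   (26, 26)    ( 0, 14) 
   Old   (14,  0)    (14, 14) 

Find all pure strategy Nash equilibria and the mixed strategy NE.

Pure NE: (New, New) and (Old, Old); Mixed NE: p = 0.5385, q = 0.5385

Work:
Check pure NE:
(New, New): (26, 26) - no unilateral deviation beneficial
(Old, Old): (14, 14) - no unilateral deviation beneficial
Mixed NE: P1 plays New with p = 0.5385, P2 plays New with q = 0.5385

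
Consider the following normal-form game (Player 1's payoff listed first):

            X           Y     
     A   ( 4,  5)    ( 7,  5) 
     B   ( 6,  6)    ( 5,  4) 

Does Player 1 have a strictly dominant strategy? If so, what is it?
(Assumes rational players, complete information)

No strictly dominant strategy exists for Player 1

Work:
A strategy strictly dominates another if it gives a strictly higher payoff against every opponent action. Compare each pair of P1's strategies column-by-column:
  A vs B: [4 vs 6, 7 vs 5] → A does not strictly dominate B (column X: 4 ≤ 6)
  B vs A: [6 vs 4, 5 vs 7] → B does not strictly dominate A (column Y: 5 ≤ 7)
No single strategy strictly dominates all others → no strictly dominant strategy.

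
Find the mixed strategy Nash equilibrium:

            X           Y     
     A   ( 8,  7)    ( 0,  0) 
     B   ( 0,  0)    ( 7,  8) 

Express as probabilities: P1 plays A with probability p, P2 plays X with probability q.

p = 0.5333, q = 0.4667

Work:
Find probabilities that make opponent indifferent:
P2 chooses q to make P1 indifferent between A and B
P1 chooses p to make P2 indifferent between X and Y
Mixed NE: P1 plays (A: 0.5333, B: 0.4667), P2 plays (X: 0.4667, Y: 0.5333)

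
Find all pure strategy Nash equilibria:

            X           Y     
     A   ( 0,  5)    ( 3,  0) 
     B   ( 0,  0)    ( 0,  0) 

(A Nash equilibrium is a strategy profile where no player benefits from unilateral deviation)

Nash equilibrium: (A, X), (B, X)

Work:
Best responses:
  P1 vs X: payoffs [0, 0] → best response A/B (payoff 0)
  P1 vs Y: payoffs [3, 0] → best response A (payoff 3)
  P2 vs A: payoffs [5, 0] → best response X (payoff 5)
  P2 vs B: payoffs [0, 0] → best response X/Y (payoff 0)
Mutual best responses: (A,X), (B,X) → Nash equilibria.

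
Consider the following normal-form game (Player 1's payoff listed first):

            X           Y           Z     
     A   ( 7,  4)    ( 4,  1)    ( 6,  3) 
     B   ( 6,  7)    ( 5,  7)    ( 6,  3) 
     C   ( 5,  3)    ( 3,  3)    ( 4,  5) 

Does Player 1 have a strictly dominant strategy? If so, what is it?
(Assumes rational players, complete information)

No strictly dominant strategy exists for Player 1

Work:
A strategy strictly dominates another if it gives a strictly higher payoff against every opponent action. Compare each pair of P1's strategies column-by-column:
  A vs B: [7 vs 6, 4 vs 5, 6 vs 6] → A does not strictly dominate B (column Y: 4 ≤ 5)
  A vs C: [7 vs 5, 4 vs 3, 6 vs 4] → A strictly dominates C
  B vs A: [6 vs 7, 5 vs 4, 6 vs 6] → B does not strictly dominate A (column X: 6 ≤ 7)
  B vs C: [6 vs 5, 5 vs 3, 6 vs 4] → B strictly dominates C
  C vs A: [5 vs 7, 3 vs 4, 4 vs 6] → C does not strictly dominate A (column X: 5 ≤ 7)
  C vs B: [5 vs 6, 3 vs 5, 4 vs 6] → C does not strictly dominate B (column X: 5 ≤ 6)
No single strategy strictly dominates all others → no strictly dominant strategy.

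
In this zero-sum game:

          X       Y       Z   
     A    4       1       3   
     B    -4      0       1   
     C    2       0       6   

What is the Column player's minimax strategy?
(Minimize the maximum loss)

Column should play Y, value = 1

Work:
Column player minimizes Row's maximum payoff:
Column X: max payoff to Row = 4
Column Y: max payoff to Row = 1
Column Z: max payoff to Row = 6
Minimum is 1, achieved by column Y.
Minimax strategy: Y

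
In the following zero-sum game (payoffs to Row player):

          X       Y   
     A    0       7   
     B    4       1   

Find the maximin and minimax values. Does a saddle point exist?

Maximin = 1, Minimax = 4, Saddle: False

Work:
Row minimums: [0, 1] → maximin = 1
Column maximums: [4, 7] → minimax = 4
No saddle point (maximin ≠ minimax). Mixed strategy needed.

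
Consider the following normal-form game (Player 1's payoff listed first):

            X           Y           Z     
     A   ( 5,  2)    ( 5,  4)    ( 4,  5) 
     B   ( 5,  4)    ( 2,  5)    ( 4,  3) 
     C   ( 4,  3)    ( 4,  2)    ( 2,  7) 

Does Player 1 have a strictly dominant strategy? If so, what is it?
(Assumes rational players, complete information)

No strictly dominant strategy exists for Player 1

Work:
A strategy strictly dominates another if it gives a strictly higher payoff against every opponent action. Compare each pair of P1's strategies column-by-column:
  A vs B: [5 vs 5, 5 vs 2, 4 vs 4] → A does not strictly dominate B (column X: 5 ≤ 5)
  A vs C: [5 vs 4, 5 vs 4, 4 vs 2] → A strictly dominates C
  B vs A: [5 vs 5, 2 vs 5, 4 vs 4] → B does not strictly dominate A (column X: 5 ≤ 5)
  B vs C: [5 vs 4, 2 vs 4, 4 vs 2] → B does not strictly dominate C (column Y: 2 ≤ 4)
  C vs A: [4 vs 5, 4 vs 5, 2 vs 4] → C does not strictly dominate A (column X: 4 ≤ 5)
  C vs B: [4 vs 5, 4 vs 2, 2 vs 4] → C does not strictly dominate B (column X: 4 ≤ 5)
No single strategy strictly dominates all others → no strictly dominant strategy.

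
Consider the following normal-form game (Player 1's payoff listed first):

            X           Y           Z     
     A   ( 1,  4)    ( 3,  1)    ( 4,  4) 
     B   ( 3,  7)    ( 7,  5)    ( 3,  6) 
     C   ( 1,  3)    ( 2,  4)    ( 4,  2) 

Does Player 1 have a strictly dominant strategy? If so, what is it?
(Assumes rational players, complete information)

No strictly dominant strategy exists for Player 1

Work:
A strategy strictly dominates another if it gives a strictly higher payoff against every opponent action. Compare each pair of P1's strategies column-by-column:
  A vs B: [1 vs 3, 3 vs 7, 4 vs 3] → A does not strictly dominate B (column X: 1 ≤ 3)
  A vs C: [1 vs 1, 3 vs 2, 4 vs 4] → A does not strictly dominate C (column X: 1 ≤ 1)
  B vs A: [3 vs 1, 7 vs 3, 3 vs 4] → B does not strictly dominate A (column Z: 3 ≤ 4)
  B vs C: [3 vs 1, 7 vs 2, 3 vs 4] → B does not strictly dominate C (column Z: 3 ≤ 4)
  C vs A: [1 vs 1, 2 vs 3, 4 vs 4] → C does not strictly dominate A (column X: 1 ≤ 1)
  C vs B: [1 vs 3, 2 vs 7, 4 vs 3] → C does not strictly dominate B (column X: 1 ≤ 3)
No single strategy strictly dominates all others → no strictly dominant strategy.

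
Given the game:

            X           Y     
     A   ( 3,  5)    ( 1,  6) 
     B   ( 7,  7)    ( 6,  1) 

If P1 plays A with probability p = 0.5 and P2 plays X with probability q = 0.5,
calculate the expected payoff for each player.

E[P1] = 4.25, E[P2] = 4.75

Work:
E[P1] = p·q·π₁(A,X) + p·(1-q)·π₁(A,Y) + (1-p)·q·π₁(B,X) + (1-p)·(1-q)·π₁(B,Y)
= 0.5·0.5·3 + 0.5·0.5·1 + 0.5·0.5·7 + 0.5·0.5·6
= 4.25

E[P2] = 4.75 (similar calculation)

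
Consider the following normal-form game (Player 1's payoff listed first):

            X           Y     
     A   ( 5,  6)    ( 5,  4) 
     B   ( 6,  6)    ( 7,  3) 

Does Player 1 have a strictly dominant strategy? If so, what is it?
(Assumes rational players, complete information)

Yes, Player 1's strictly dominant strategy is B

Work:
A strategy strictly dominates another if it gives a strictly higher payoff against every opponent action. Compare each pair of P1's strategies column-by-column:
  A vs B: [5 vs 6, 5 vs 7] → A does not strictly dominate B (column X: 5 ≤ 6)
  B vs A: [6 vs 5, 7 vs 5] → B strictly dominates A
B strictly dominates every other strategy → strictly dominant.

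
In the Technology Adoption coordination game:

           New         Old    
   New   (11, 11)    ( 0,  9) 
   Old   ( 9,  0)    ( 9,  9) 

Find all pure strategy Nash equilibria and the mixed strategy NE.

Pure NE: (New, New) and (Old, Old); Mixed NE: p = 0.8182, q = 0.8182

Work:
Check pure NE:
(New, New): (11, 11) - no unilateral deviation beneficial
(Old, Old): (9, 9) - no unilateral deviation beneficial
Mixed NE: P1 plays New with p = 0.8182, P2 plays New with q = 0.8182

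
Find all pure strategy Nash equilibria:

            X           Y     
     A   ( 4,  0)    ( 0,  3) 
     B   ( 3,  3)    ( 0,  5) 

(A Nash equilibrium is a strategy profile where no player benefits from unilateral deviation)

Nash equilibrium: (A, Y), (B, Y)

Work:
Best responses:
  P1 vs X: payoffs [4, 3] → best response A (payoff 4)
  P1 vs Y: payoffs [0, 0] → best response A/B (payoff 0)
  P2 vs A: payoffs [0, 3] → best response Y (payoff 3)
  P2 vs B: payoffs [3, 5] → best response Y (payoff 5)
Mutual best responses: (A,Y), (B,Y) → Nash equilibria.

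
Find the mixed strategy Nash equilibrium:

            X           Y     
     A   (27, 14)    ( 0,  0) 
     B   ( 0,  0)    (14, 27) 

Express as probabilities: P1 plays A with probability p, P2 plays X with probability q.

p = 0.6585, q = 0.3415

Work:
Find probabilities that make opponent indifferent:
P2 chooses q to make P1 indifferent between A and B
P1 chooses p to make P2 indifferent between X and Y
Mixed NE: P1 plays (A: 0.6585, B: 0.3415), P2 plays (X: 0.3415, Y: 0.6585)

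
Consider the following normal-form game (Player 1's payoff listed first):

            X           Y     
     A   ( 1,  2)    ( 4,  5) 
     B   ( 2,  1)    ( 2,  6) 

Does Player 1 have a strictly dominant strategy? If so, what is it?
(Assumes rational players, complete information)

No strictly dominant strategy exists for Player 1

Work:
A strategy strictly dominates another if it gives a strictly higher payoff against every opponent action. Compare each pair of P1's strategies column-by-column:
  A vs B: [1 vs 2, 4 vs 2] → A does not strictly dominate B (column X: 1 ≤ 2)
  B vs A: [2 vs 1, 2 vs 4] → B does not strictly dominate A (column Y: 2 ≤ 4)
No single strategy strictly dominates all others → no strictly dominant strategy.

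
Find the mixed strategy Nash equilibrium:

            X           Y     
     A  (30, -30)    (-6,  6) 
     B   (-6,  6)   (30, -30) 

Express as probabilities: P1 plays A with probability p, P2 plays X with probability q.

p = 0.5, q = 0.5

Work:
Find probabilities that make opponent indifferent:
P2 chooses q to make P1 indifferent between A and B
P1 chooses p to make P2 indifferent between X and Y
Mixed NE: P1 plays (A: 0.5, B: 0.5), P2 plays (X: 0.5, Y: 0.5)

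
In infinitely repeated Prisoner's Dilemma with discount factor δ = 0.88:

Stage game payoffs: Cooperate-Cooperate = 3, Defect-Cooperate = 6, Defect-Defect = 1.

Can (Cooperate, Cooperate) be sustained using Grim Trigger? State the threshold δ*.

δ* = 0.6; since δ = 0.88 ≥ 0.6, cooperation can be sustained

Work:
For Grim Trigger:
Cooperate forever: 3/(1-δ)
Defect then punished: 6 + 1·δ/(1-δ)
Need: 3/(1-δ) ≥ 6 + 1·δ/(1-δ)
Solving: δ ≥ (T-R)/(T-P) = (6-3)/(6-1) = 0.6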